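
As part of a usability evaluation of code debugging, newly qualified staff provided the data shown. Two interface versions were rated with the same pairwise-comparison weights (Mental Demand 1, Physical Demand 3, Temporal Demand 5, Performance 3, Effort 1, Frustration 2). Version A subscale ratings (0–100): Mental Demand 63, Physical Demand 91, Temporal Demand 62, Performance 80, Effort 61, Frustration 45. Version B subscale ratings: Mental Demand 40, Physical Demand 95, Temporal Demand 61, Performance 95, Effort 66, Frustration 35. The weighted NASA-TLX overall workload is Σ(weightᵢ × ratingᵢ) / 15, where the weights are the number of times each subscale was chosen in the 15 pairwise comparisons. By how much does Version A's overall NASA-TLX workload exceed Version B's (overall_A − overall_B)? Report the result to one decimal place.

Version A weighted sum = 1·63 + 3·91 + 5·62 + 3·80 + 1·61 + 2·45 = 63 + 273 + 310 + 240 + 61 + 90 = 1037; overall_A = 1037/15 = 69.1333.
Version B weighted sum = 1·40 + 3·95 + 5·61 + 3·95 + 1·66 + 2·35 = 40 + 285 + 305 + 285 + 66 + 70 = 1051; overall_B = 1051/15 = 70.0667.
Difference = 69.1333 − 70.0667 = -0.9334 ≈ -0.9.

-0.9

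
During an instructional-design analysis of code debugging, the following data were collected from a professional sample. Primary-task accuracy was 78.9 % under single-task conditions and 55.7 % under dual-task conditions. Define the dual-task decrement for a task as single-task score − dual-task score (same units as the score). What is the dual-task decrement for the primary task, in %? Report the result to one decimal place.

Decrement = 78.9 − 55.7 = 23.2000 % ≈ 23.2 %.

23.2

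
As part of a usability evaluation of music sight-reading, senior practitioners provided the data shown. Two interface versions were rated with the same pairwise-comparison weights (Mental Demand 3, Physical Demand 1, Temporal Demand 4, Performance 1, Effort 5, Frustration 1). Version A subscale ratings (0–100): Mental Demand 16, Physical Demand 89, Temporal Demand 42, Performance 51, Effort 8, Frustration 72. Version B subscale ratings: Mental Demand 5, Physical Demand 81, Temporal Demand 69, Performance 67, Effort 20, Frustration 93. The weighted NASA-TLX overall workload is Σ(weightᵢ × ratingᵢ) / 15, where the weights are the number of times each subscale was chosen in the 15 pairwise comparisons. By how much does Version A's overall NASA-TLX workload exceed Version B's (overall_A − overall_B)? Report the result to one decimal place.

Version A weighted sum = 3·16 + 1·89 + 4·42 + 1·51 + 5·8 + 1·72 = 48 + 89 + 168 + 51 + 40 + 72 = 468; overall_A = 468/15 = 31.2000.
Version B weighted sum = 3·5 + 1·81 + 4·69 + 1·67 + 5·20 + 1·93 = 15 + 81 + 276 + 67 + 100 + 93 = 632; overall_B = 632/15 = 42.1333.
Difference = 31.2000 − 42.1333 = -10.9333 ≈ -10.9.

-10.9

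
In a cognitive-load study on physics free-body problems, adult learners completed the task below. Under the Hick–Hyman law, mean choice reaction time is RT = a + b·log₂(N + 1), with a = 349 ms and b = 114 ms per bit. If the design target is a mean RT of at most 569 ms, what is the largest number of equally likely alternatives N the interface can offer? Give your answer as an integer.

2

Set 349 + 114·log₂(N + 1) ≤ 569.
log₂(N + 1) ≤ (569 − 349) / 114 = 1.9298.
N + 1 ≤ 2^1.9298 = 3.8100.
N ≤ 2.8100, so the largest integer N is 2.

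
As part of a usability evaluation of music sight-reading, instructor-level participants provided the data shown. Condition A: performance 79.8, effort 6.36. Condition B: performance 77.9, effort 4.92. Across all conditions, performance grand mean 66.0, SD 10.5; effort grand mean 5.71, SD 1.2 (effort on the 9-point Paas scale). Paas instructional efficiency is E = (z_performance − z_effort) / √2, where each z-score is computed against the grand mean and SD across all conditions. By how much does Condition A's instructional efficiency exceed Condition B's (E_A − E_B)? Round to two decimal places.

-0.72

Condition A: z_P = (79.8 − 66.0)/10.5 = 1.3143; z_E = (6.36 − 5.71)/1.2 = 0.5417; E_A = (1.3143 − 0.5417)/√2 = 0.5463.
Condition B: z_P = (77.9 − 66.0)/10.5 = 1.1333; z_E = (4.92 − 5.71)/1.2 = -0.6583; E_B = (1.1333 − (-0.6583))/√2 = 1.2669.
E_A − E_B = 0.5463 − 1.2669 = -0.7206 ≈ -0.72.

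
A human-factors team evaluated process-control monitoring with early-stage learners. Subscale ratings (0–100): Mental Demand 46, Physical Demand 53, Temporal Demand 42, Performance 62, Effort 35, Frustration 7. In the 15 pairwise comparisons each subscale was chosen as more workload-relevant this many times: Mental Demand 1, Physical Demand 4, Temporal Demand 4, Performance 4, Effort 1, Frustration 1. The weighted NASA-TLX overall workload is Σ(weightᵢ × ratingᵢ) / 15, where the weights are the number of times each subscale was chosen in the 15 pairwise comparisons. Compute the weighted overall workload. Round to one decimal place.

The tallies are the weights (they sum to 15).
Weighted sum = 1·46 + 4·53 + 4·42 + 4·62 + 1·35 + 1·7
            = 46 + 212 + 168 + 248 + 35 + 7 = 716.
Overall workload = 716 / 15 = 47.7333 ≈ 47.7.

47.7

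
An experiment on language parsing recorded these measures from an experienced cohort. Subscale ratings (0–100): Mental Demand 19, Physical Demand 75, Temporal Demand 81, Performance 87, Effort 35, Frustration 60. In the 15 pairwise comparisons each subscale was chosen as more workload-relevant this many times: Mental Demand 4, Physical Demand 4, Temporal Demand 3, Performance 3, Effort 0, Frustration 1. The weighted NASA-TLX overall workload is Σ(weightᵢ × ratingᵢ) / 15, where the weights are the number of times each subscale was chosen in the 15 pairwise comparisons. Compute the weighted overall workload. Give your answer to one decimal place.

62.7

The tallies are the weights (they sum to 15).
Weighted sum = 4·19 + 4·75 + 3·81 + 3·87 + 0·35 + 1·60
            = 76 + 300 + 243 + 261 + 0 + 60 = 940.
Overall workload = 940 / 15 = 62.6667 ≈ 62.7.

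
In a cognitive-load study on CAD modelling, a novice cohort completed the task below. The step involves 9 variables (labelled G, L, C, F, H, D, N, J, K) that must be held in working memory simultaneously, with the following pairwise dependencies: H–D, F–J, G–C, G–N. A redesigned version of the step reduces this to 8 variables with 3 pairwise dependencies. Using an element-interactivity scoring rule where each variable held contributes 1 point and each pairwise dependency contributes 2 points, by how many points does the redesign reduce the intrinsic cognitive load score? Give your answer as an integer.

3

Original: 9 × 1 + 4 × 2 = 9 + 8 = 17.
Redesigned: 8 × 1 + 3 × 2 = 8 + 6 = 14.
Reduction = 17 − 14 = 3.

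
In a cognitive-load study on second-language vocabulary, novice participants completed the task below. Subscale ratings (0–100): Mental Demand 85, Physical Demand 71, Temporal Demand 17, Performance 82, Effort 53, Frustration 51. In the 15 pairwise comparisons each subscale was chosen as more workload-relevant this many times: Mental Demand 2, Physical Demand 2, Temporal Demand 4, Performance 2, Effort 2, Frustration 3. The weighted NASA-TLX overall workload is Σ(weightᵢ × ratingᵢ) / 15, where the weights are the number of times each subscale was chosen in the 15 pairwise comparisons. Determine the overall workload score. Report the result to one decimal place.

The tallies are the weights (they sum to 15).
Weighted sum = 2·85 + 2·71 + 4·17 + 2·82 + 2·53 + 3·51
            = 170 + 142 + 68 + 164 + 106 + 153 = 803.
Overall workload = 803 / 15 = 53.5333 ≈ 53.5.

53.5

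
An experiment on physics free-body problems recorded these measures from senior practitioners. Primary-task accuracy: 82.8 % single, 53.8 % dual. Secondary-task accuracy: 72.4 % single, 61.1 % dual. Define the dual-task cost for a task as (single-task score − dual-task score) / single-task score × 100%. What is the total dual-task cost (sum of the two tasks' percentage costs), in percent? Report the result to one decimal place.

50.6

Primary cost = (82.8 − 53.8) / 82.8 × 100% = 35.0242%.
Secondary cost = (72.4 − 61.1) / 72.4 × 100% = 15.6077%.
Total = 35.0242% + 15.6077% = 50.6319% ≈ 50.6%.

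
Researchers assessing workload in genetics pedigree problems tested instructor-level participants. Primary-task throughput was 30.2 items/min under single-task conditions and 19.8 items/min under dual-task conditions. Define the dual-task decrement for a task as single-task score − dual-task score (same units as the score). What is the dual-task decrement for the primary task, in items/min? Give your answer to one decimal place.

10.4

Decrement = 30.2 − 19.8 = 10.4000 items/min ≈ 10.4 items/min.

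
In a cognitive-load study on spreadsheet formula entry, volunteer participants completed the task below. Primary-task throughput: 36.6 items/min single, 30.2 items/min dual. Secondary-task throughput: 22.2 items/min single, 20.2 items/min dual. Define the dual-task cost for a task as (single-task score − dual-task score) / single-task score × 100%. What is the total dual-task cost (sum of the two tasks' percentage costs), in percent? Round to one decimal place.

Primary cost = (36.6 − 30.2) / 36.6 × 100% = 17.4863%.
Secondary cost = (22.2 − 20.2) / 22.2 × 100% = 9.0090%.
Total = 17.4863% + 9.0090% = 26.4953% ≈ 26.5%.

26.5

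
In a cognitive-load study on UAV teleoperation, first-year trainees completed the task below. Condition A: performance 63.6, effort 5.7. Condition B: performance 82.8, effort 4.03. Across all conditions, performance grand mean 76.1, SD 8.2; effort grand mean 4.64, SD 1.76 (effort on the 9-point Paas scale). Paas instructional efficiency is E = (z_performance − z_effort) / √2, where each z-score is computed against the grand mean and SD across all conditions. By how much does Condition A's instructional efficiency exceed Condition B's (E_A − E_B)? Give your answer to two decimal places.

Condition A: z_P = (63.6 − 76.1)/8.2 = -1.5244; z_E = (5.7 − 4.64)/1.76 = 0.6023; E_A = (-1.5244 − 0.6023)/√2 = -1.5038.
Condition B: z_P = (82.8 − 76.1)/8.2 = 0.8171; z_E = (4.03 − 4.64)/1.76 = -0.3466; E_B = (0.8171 − (-0.3466))/√2 = 0.8229.
E_A − E_B = -1.5038 − 0.8229 = -2.3267 ≈ -2.33.

-2.33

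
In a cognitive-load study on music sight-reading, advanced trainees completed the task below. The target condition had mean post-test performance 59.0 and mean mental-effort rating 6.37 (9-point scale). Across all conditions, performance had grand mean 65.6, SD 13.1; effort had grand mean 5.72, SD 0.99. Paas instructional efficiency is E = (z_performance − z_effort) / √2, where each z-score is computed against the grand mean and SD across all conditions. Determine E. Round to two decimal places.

z_performance = (59.0 − 65.6) / 13.1 = -6.6000 / 13.1 = -0.5038.
z_effort = (6.37 − 5.72) / 0.99 = 0.6500 / 0.99 = 0.6566.
z_P − z_E = -0.5038 − 0.6566 = -1.1604.
E = -1.1604 / √2 = -1.1604 / 1.41421 = -0.8205 ≈ -0.82.

-0.82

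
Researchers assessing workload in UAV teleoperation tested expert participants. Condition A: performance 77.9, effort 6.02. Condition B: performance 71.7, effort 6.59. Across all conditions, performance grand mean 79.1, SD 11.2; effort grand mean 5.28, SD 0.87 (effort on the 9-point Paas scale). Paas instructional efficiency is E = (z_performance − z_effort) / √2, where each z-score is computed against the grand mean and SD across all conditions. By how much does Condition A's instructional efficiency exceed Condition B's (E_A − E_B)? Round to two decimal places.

0.85

Condition A: z_P = (77.9 − 79.1)/11.2 = -0.1071; z_E = (6.02 − 5.28)/0.87 = 0.8506; E_A = (-0.1071 − 0.8506)/√2 = -0.6772.
Condition B: z_P = (71.7 − 79.1)/11.2 = -0.6607; z_E = (6.59 − 5.28)/0.87 = 1.5057; E_B = (-0.6607 − 1.5057)/√2 = -1.5319.
E_A − E_B = -0.6772 − (-1.5319) = 0.8547 ≈ 0.85.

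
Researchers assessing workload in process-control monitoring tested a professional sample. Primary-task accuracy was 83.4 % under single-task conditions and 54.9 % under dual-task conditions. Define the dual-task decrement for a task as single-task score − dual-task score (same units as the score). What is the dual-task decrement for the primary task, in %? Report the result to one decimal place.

Decrement = 83.4 − 54.9 = 28.5000 % ≈ 28.5 %.

28.5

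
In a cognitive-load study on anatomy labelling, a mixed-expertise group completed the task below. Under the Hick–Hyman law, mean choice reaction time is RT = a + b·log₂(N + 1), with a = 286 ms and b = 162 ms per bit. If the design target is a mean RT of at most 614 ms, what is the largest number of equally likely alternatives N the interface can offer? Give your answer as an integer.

3

Set 286 + 162·log₂(N + 1) ≤ 614.
log₂(N + 1) ≤ (614 − 286) / 162 = 2.0247.
N + 1 ≤ 2^2.0247 = 4.0691.
N ≤ 3.0691, so the largest integer N is 3.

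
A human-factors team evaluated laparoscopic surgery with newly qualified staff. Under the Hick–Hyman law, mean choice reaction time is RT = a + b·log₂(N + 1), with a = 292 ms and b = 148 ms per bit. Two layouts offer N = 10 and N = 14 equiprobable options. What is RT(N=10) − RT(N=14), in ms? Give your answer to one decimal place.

RT(10) = 292 + 148·log₂(11) = 292 + 148·3.4594 = 803.9912 ms.
RT(14) = 292 + 148·log₂(15) = 292 + 148·3.9069 = 870.2212 ms.
Difference = 803.9912 − 870.2212 = -66.2300 ≈ -66.2 ms.

-66.2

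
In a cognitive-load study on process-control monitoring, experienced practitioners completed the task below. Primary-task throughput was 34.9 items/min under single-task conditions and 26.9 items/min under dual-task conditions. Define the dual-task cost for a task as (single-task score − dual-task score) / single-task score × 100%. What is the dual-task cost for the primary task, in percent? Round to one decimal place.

22.9

Cost = (34.9 − 26.9) / 34.9 × 100%
     = 8.0000 / 34.9 × 100% = 22.9226%.
≈ 22.9%.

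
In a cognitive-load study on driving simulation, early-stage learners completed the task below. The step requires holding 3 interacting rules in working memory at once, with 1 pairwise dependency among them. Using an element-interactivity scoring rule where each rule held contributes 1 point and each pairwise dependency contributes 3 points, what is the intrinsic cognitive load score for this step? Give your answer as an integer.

Element contribution: 3 × 1 = 3.
Interaction contribution: 1 × 3 = 3.
Intrinsic load = 3 + 3 = 6.

6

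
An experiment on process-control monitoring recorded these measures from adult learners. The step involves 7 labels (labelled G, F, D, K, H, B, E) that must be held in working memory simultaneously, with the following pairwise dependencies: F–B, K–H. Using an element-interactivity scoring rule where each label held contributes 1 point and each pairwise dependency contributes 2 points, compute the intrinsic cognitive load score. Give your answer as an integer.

Count of labels held simultaneously: 7.
Count of pairwise dependencies listed: 2.
Element contribution: 7 × 1 = 7.
Interaction contribution: 2 × 2 = 4.
Intrinsic load = 7 + 4 = 11.

11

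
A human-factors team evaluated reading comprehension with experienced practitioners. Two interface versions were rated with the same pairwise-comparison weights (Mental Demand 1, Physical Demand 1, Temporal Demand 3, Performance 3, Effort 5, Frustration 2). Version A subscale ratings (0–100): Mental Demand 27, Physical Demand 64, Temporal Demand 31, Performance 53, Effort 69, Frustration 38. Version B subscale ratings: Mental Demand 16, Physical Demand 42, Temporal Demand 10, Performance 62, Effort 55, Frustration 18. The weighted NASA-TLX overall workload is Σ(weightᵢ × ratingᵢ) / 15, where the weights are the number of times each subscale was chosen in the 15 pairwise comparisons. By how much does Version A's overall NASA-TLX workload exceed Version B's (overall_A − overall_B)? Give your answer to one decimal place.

11.9

Version A weighted sum = 1·27 + 1·64 + 3·31 + 3·53 + 5·69 + 2·38 = 27 + 64 + 93 + 159 + 345 + 76 = 764; overall_A = 764/15 = 50.9333.
Version B weighted sum = 1·16 + 1·42 + 3·10 + 3·62 + 5·55 + 2·18 = 16 + 42 + 30 + 186 + 275 + 36 = 585; overall_B = 585/15 = 39.0000.
Difference = 50.9333 − 39.0000 = 11.9333 ≈ 11.9.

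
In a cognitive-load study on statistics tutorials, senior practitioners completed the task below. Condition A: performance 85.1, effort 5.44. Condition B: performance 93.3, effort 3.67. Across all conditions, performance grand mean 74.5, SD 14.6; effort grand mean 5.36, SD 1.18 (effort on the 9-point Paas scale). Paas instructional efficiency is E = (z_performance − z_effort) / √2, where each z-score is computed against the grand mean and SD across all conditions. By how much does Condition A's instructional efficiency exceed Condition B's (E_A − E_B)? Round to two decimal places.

Condition A: z_P = (85.1 − 74.5)/14.6 = 0.7260; z_E = (5.44 − 5.36)/1.18 = 0.0678; E_A = (0.7260 − 0.0678)/√2 = 0.4654.
Condition B: z_P = (93.3 − 74.5)/14.6 = 1.2877; z_E = (3.67 − 5.36)/1.18 = -1.4322; E_B = (1.2877 − (-1.4322))/√2 = 1.9233.
E_A − E_B = 0.4654 − 1.9233 = -1.4579 ≈ -1.46.

-1.46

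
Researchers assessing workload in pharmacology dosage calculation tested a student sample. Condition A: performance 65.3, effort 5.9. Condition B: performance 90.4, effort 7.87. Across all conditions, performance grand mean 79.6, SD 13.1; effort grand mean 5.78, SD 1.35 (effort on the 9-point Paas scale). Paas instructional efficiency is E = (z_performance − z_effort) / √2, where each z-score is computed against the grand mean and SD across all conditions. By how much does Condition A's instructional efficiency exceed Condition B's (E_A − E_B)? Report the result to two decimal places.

Condition A: z_P = (65.3 − 79.6)/13.1 = -1.0916; z_E = (5.9 − 5.78)/1.35 = 0.0889; E_A = (-1.0916 − 0.0889)/√2 = -0.8347.
Condition B: z_P = (90.4 − 79.6)/13.1 = 0.8244; z_E = (7.87 − 5.78)/1.35 = 1.5481; E_B = (0.8244 − 1.5481)/√2 = -0.5117.
E_A − E_B = -0.8347 − (-0.5117) = -0.3230 ≈ -0.32.

-0.32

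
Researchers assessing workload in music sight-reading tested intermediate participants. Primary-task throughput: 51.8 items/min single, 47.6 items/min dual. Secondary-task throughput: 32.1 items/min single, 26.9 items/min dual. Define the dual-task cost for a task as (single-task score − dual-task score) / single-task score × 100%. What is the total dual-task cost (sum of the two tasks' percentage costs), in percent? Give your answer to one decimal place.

Primary cost = (51.8 − 47.6) / 51.8 × 100% = 8.1081%.
Secondary cost = (32.1 − 26.9) / 32.1 × 100% = 16.1994%.
Total = 8.1081% + 16.1994% = 24.3075% ≈ 24.3%.

24.3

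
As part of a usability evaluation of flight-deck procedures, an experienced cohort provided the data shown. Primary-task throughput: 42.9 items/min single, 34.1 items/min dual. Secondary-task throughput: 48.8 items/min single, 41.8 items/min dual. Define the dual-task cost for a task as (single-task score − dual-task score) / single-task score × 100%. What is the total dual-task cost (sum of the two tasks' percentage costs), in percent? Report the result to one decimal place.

Primary cost = (42.9 − 34.1) / 42.9 × 100% = 20.5128%.
Secondary cost = (48.8 − 41.8) / 48.8 × 100% = 14.3443%.
Total = 20.5128% + 14.3443% = 34.8571% ≈ 34.9%.

34.9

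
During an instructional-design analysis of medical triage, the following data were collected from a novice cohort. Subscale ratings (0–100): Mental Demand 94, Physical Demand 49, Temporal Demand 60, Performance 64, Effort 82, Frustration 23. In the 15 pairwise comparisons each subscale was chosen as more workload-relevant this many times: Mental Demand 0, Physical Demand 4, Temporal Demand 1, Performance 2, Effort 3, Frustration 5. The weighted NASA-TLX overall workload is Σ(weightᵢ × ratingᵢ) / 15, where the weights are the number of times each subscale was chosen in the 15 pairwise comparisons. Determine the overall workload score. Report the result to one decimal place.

The tallies are the weights (they sum to 15).
Weighted sum = 0·94 + 4·49 + 1·60 + 2·64 + 3·82 + 5·23
            = 0 + 196 + 60 + 128 + 246 + 115 = 745.
Overall workload = 745 / 15 = 49.6667 ≈ 49.7.

49.7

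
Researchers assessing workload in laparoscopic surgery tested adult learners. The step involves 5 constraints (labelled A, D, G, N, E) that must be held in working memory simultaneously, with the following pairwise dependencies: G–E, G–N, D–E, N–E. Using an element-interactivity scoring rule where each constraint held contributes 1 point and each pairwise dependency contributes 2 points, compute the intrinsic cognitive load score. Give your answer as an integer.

Count of constraints held simultaneously: 5.
Count of pairwise dependencies listed: 4.
Element contribution: 5 × 1 = 5.
Interaction contribution: 4 × 2 = 8.
Intrinsic load = 5 + 8 = 13.

13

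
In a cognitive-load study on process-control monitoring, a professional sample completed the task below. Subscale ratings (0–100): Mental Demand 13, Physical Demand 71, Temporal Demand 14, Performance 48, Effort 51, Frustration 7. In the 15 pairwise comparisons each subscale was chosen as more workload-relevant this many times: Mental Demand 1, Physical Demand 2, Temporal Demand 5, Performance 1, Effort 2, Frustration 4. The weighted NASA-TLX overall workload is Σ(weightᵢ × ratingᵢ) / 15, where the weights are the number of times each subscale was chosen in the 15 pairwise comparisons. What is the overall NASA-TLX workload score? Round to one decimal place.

The tallies are the weights (they sum to 15).
Weighted sum = 1·13 + 2·71 + 5·14 + 1·48 + 2·51 + 4·7
            = 13 + 142 + 70 + 48 + 102 + 28 = 403.
Overall workload = 403 / 15 = 26.8667 ≈ 26.9.

26.9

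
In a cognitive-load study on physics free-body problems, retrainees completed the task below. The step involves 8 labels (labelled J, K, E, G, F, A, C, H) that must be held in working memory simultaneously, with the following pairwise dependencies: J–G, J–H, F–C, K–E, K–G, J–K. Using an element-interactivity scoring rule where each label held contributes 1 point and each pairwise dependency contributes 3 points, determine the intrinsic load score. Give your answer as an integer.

26

Count of labels held simultaneously: 8.
Count of pairwise dependencies listed: 6.
Element contribution: 8 × 1 = 8.
Interaction contribution: 6 × 3 = 18.
Intrinsic load = 8 + 18 = 26.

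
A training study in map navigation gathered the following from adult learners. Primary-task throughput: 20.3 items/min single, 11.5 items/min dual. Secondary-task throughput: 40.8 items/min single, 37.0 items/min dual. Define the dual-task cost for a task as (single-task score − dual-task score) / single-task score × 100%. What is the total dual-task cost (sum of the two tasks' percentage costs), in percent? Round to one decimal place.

Primary cost = (20.3 − 11.5) / 20.3 × 100% = 43.3498%.
Secondary cost = (40.8 − 37.0) / 40.8 × 100% = 9.3137%.
Total = 43.3498% + 9.3137% = 52.6635% ≈ 52.7%.

52.7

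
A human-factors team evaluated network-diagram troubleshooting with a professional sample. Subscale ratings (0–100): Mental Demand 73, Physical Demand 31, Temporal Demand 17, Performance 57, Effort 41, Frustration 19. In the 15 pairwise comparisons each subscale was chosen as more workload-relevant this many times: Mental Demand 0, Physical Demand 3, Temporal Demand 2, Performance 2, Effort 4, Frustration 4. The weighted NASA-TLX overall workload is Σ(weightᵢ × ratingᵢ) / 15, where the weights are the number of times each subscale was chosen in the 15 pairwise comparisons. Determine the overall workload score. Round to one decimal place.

32.1

The tallies are the weights (they sum to 15).
Weighted sum = 0·73 + 3·31 + 2·17 + 2·57 + 4·41 + 4·19
            = 0 + 93 + 34 + 114 + 164 + 76 = 481.
Overall workload = 481 / 15 = 32.0667 ≈ 32.1.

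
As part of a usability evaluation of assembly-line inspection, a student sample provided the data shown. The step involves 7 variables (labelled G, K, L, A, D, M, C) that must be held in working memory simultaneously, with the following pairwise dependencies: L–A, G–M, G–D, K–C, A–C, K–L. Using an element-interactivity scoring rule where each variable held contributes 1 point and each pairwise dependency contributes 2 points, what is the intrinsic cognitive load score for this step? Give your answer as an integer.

19

Count of variables held simultaneously: 7.
Count of pairwise dependencies listed: 6.
Element contribution: 7 × 1 = 7.
Interaction contribution: 6 × 2 = 12.
Intrinsic load = 7 + 12 = 19.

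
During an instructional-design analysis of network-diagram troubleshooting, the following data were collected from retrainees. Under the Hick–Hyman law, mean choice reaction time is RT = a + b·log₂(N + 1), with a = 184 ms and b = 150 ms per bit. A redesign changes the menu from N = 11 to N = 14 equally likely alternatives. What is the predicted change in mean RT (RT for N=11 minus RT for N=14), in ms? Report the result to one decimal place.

-48.3

RT(11) = 184 + 150·log₂(12) = 184 + 150·3.5850 = 721.7500 ms.
RT(14) = 184 + 150·log₂(15) = 184 + 150·3.9069 = 770.0350 ms.
Difference = 721.7500 − 770.0350 = -48.2850 ≈ -48.3 ms.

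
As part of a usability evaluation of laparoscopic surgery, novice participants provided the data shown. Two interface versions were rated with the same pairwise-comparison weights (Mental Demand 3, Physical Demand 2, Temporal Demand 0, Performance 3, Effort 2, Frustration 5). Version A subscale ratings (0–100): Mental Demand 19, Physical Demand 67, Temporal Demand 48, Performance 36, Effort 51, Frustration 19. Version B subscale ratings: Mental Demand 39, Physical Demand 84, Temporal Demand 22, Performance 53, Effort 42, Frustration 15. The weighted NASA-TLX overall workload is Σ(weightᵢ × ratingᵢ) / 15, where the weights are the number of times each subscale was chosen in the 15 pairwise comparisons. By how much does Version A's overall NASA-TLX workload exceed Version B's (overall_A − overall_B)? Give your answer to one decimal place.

Version A weighted sum = 3·19 + 2·67 + 0·48 + 3·36 + 2·51 + 5·19 = 57 + 134 + 0 + 108 + 102 + 95 = 496; overall_A = 496/15 = 33.0667.
Version B weighted sum = 3·39 + 2·84 + 0·22 + 3·53 + 2·42 + 5·15 = 117 + 168 + 0 + 159 + 84 + 75 = 603; overall_B = 603/15 = 40.2000.
Difference = 33.0667 − 40.2000 = -7.1333 ≈ -7.1.

-7.1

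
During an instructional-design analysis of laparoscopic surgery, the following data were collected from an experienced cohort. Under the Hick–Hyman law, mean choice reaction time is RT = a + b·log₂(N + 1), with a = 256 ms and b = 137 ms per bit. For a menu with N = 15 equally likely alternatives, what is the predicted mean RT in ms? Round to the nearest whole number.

log₂(15 + 1) = log₂(16) = 4.0000.
RT = 256 + 137 × 4.0000 = 256 + 548.0000 = 804.0000 ms.
≈ 804 ms.

804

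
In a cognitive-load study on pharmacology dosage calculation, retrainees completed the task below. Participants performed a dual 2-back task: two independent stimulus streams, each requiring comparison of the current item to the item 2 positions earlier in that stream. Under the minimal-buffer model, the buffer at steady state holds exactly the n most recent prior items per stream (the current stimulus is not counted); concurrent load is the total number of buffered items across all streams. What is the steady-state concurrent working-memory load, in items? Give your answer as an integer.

Each stream's buffer holds its 2 most recent prior items.
Two independent streams: 2 × 2 = 4 buffered items at steady state.

4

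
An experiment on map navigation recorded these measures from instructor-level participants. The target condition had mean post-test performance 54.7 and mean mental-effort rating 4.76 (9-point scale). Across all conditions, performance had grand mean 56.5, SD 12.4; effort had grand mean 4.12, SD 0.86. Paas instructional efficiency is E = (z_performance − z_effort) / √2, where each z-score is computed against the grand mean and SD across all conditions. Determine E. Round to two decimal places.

-0.63

z_performance = (54.7 − 56.5) / 12.4 = -1.8000 / 12.4 = -0.1452.
z_effort = (4.76 − 4.12) / 0.86 = 0.6400 / 0.86 = 0.7442.
z_P − z_E = -0.1452 − 0.7442 = -0.8894.
E = -0.8894 / √2 = -0.8894 / 1.41421 = -0.6289 ≈ -0.63.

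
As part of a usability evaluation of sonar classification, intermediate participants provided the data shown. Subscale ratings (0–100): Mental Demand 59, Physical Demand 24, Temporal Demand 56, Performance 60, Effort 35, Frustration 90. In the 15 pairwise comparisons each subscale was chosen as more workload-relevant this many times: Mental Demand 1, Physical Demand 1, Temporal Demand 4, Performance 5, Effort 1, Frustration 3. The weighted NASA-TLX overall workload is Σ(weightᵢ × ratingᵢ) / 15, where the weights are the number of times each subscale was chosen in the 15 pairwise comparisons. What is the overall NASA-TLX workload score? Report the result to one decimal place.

60.8

The tallies are the weights (they sum to 15).
Weighted sum = 1·59 + 1·24 + 4·56 + 5·60 + 1·35 + 3·90
            = 59 + 24 + 224 + 300 + 35 + 270 = 912.
Overall workload = 912 / 15 = 60.8000 ≈ 60.8.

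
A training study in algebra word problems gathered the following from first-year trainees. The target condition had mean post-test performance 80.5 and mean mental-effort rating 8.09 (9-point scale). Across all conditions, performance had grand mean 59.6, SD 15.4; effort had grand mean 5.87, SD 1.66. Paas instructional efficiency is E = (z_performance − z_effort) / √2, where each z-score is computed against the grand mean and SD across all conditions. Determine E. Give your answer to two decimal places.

z_performance = (80.5 − 59.6) / 15.4 = 20.9000 / 15.4 = 1.3571.
z_effort = (8.09 − 5.87) / 1.66 = 2.2200 / 1.66 = 1.3373.
z_P − z_E = 1.3571 − 1.3373 = 0.0198.
E = 0.0198 / √2 = 0.0198 / 1.41421 = 0.0140 ≈ 0.01.

0.01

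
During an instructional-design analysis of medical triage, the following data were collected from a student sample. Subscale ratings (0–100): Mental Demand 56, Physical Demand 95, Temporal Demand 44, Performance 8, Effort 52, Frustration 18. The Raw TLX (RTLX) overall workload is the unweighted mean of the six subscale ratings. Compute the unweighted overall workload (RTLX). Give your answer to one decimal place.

45.5

Sum of ratings = 56 + 95 + 44 + 8 + 52 + 18 = 273.
RTLX = 273 / 6 = 45.5000 ≈ 45.5.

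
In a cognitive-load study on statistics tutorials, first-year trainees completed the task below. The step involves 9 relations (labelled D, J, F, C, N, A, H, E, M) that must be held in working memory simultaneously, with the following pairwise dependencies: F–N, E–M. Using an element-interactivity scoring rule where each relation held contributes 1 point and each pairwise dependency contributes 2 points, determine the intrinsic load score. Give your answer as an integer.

13

Count of relations held simultaneously: 9.
Count of pairwise dependencies listed: 2.
Element contribution: 9 × 1 = 9.
Interaction contribution: 2 × 2 = 4.
Intrinsic load = 9 + 4 = 13.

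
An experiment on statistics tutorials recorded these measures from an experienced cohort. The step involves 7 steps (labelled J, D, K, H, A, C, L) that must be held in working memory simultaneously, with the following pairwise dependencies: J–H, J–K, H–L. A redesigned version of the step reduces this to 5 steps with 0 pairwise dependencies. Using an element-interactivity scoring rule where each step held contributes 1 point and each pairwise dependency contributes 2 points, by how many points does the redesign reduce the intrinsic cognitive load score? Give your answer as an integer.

Original: 7 × 1 + 3 × 2 = 7 + 6 = 13.
Redesigned: 5 × 1 + 0 × 2 = 5 + 0 = 5.
Reduction = 13 − 5 = 8.

8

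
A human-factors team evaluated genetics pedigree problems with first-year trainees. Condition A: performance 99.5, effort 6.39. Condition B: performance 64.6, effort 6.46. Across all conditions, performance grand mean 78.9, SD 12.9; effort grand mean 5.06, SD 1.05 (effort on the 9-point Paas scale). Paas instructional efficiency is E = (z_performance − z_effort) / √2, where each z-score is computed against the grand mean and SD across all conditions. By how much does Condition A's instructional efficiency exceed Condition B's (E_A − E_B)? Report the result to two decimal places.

1.96

Condition A: z_P = (99.5 − 78.9)/12.9 = 1.5969; z_E = (6.39 − 5.06)/1.05 = 1.2667; E_A = (1.5969 − 1.2667)/√2 = 0.2335.
Condition B: z_P = (64.6 − 78.9)/12.9 = -1.1085; z_E = (6.46 − 5.06)/1.05 = 1.3333; E_B = (-1.1085 − 1.3333)/√2 = -1.7266.
E_A − E_B = 0.2335 − (-1.7266) = 1.9601 ≈ 1.96.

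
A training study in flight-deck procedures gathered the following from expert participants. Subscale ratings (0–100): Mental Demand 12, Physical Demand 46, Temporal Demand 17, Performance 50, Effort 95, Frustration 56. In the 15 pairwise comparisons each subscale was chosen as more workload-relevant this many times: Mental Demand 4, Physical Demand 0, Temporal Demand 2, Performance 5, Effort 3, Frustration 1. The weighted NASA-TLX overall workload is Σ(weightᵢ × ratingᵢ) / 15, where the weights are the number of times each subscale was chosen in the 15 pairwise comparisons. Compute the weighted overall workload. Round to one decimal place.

The tallies are the weights (they sum to 15).
Weighted sum = 4·12 + 0·46 + 2·17 + 5·50 + 3·95 + 1·56
            = 48 + 0 + 34 + 250 + 285 + 56 = 673.
Overall workload = 673 / 15 = 44.8667 ≈ 44.9.

44.9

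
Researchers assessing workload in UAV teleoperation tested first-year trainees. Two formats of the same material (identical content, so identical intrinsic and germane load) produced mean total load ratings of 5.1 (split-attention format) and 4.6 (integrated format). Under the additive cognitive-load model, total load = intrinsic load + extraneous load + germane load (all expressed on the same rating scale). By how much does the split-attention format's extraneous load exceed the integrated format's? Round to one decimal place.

Intrinsic and germane load are equal across formats, so the difference in total load equals the difference in extraneous load.
Extraneous-load difference = 5.1 − 4.6 = 0.5.

0.5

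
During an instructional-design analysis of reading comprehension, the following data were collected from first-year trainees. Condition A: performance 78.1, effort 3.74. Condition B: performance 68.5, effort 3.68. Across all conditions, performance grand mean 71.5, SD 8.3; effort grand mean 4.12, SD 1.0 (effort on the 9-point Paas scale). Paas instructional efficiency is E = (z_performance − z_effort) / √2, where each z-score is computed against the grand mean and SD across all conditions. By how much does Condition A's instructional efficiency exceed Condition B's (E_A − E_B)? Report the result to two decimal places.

0.78

Condition A: z_P = (78.1 − 71.5)/8.3 = 0.7952; z_E = (3.74 − 4.12)/1.0 = -0.3800; E_A = (0.7952 − (-0.3800))/√2 = 0.8310.
Condition B: z_P = (68.5 − 71.5)/8.3 = -0.3614; z_E = (3.68 − 4.12)/1.0 = -0.4400; E_B = (-0.3614 − (-0.4400))/√2 = 0.0556.
E_A − E_B = 0.8310 − 0.0556 = 0.7754 ≈ 0.78.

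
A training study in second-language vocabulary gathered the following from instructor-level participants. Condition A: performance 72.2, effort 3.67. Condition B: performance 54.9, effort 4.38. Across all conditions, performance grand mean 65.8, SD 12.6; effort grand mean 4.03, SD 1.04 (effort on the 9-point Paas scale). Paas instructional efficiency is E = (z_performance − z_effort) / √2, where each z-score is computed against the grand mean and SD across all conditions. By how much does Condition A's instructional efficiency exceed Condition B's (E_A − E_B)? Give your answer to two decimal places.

Condition A: z_P = (72.2 − 65.8)/12.6 = 0.5079; z_E = (3.67 − 4.03)/1.04 = -0.3462; E_A = (0.5079 − (-0.3462))/√2 = 0.6039.
Condition B: z_P = (54.9 − 65.8)/12.6 = -0.8651; z_E = (4.38 − 4.03)/1.04 = 0.3365; E_B = (-0.8651 − 0.3365)/√2 = -0.8497.
E_A − E_B = 0.6039 − (-0.8497) = 1.4536 ≈ 1.45.

1.45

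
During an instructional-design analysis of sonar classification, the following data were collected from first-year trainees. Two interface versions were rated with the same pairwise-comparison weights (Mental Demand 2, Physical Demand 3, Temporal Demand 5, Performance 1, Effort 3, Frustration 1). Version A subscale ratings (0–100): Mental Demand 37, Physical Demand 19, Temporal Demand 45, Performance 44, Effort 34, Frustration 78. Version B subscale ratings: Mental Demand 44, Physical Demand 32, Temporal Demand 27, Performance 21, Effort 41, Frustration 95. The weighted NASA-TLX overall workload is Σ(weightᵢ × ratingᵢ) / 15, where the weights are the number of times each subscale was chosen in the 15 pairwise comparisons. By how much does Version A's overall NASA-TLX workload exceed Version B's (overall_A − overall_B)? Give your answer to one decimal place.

Version A weighted sum = 2·37 + 3·19 + 5·45 + 1·44 + 3·34 + 1·78 = 74 + 57 + 225 + 44 + 102 + 78 = 580; overall_A = 580/15 = 38.6667.
Version B weighted sum = 2·44 + 3·32 + 5·27 + 1·21 + 3·41 + 1·95 = 88 + 96 + 135 + 21 + 123 + 95 = 558; overall_B = 558/15 = 37.2000.
Difference = 38.6667 − 37.2000 = 1.4667 ≈ 1.5.

1.5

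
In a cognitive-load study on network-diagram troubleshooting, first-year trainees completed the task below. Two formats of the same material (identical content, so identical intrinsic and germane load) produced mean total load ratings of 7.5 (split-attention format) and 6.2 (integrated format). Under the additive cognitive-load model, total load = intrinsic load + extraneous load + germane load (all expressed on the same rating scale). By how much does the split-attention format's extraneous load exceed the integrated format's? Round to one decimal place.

1.3

Intrinsic and germane load are equal across formats, so the difference in total load equals the difference in extraneous load.
Extraneous-load difference = 7.5 − 6.2 = 1.3.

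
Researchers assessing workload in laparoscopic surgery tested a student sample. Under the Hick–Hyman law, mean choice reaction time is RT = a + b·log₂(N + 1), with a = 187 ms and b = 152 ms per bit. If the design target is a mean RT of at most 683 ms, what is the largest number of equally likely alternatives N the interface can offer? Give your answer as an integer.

Set 187 + 152·log₂(N + 1) ≤ 683.
log₂(N + 1) ≤ (683 − 187) / 152 = 3.2632.
N + 1 ≤ 2^3.2632 = 9.6011.
N ≤ 8.6011, so the largest integer N is 8.

8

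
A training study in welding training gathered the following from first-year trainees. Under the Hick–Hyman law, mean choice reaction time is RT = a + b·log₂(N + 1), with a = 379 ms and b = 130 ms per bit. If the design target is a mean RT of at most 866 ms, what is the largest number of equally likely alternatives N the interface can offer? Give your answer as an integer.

Set 379 + 130·log₂(N + 1) ≤ 866.
log₂(N + 1) ≤ (866 − 379) / 130 = 3.7462.
N + 1 ≤ 2^3.7462 = 13.4190.
N ≤ 12.4190, so the largest integer N is 12.

12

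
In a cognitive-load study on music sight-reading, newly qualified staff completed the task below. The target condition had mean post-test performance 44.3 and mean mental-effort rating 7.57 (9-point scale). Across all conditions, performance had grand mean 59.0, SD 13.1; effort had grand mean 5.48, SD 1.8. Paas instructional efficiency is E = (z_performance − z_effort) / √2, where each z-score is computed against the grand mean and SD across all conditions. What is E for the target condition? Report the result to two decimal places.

z_performance = (44.3 − 59.0) / 13.1 = -14.7000 / 13.1 = -1.1221.
z_effort = (7.57 − 5.48) / 1.8 = 2.0900 / 1.8 = 1.1611.
z_P − z_E = -1.1221 − 1.1611 = -2.2832.
E = -2.2832 / √2 = -2.2832 / 1.41421 = -1.6145 ≈ -1.61.

-1.61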